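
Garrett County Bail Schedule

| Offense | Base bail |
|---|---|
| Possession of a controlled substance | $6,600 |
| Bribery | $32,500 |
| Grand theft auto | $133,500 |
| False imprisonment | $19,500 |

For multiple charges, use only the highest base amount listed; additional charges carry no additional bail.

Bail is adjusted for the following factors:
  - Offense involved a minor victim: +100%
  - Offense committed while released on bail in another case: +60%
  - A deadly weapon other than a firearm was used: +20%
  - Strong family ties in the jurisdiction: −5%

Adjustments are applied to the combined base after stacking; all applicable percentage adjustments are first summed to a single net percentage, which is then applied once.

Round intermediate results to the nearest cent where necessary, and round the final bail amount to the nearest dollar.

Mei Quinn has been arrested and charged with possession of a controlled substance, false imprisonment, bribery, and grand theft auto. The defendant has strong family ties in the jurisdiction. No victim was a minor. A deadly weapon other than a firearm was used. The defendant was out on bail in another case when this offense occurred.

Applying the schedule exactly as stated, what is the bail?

$233,625

Base amounts from the schedule: possession of a controlled substance $6,600; false imprisonment $19,500; bribery $32,500; grand theft auto $133,500.
Stacking rule: use the highest base only. Highest is grand theft auto at $133,500. Combined base = $133,500.
Net percentage adjustment: +60% +20% −5% = +75%. $133,500 × 1.75 = $233,625.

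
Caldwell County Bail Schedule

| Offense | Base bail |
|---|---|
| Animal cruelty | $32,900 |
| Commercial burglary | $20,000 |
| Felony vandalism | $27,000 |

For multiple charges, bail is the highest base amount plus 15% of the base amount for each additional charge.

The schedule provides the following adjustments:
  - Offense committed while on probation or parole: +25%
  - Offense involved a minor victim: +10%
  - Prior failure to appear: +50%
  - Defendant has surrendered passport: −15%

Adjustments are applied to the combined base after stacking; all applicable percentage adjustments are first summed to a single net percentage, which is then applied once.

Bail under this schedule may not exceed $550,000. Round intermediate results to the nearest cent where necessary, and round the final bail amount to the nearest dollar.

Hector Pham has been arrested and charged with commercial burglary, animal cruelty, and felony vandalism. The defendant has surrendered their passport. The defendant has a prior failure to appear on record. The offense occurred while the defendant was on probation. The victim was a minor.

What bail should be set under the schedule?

Base amounts from the schedule: commercial burglary $20,000; animal cruelty $32,900; felony vandalism $27,000.
Stacking rule: highest base plus 15% of each additional charge. Highest is animal cruelty at $32,900. Additional: $20,000 × 15% = $3,000; $27,000 × 15% = $4,050. Combined base = $32,900 + $7,050 = $39,950.
Net percentage adjustment: +25% +10% +50% −15% = +70%. $39,950 × 1.7 = $67,915.
$67,915 is within the $550,000 maximum.

$67,915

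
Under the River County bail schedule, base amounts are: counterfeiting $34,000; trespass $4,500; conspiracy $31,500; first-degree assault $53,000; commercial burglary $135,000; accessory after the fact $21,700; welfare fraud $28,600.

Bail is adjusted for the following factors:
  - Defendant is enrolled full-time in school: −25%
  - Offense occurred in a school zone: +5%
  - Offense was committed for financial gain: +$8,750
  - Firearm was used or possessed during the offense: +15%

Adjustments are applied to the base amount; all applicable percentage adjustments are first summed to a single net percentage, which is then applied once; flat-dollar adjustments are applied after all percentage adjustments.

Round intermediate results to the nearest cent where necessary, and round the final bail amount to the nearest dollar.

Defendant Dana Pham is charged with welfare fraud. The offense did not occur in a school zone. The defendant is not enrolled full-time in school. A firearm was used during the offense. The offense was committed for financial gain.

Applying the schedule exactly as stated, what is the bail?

Base amounts from the schedule: welfare fraud $28,600.
Single charge. Combined base = $28,600.
Firearm was used or possessed during the offense (+15%): $28,600 × 1.15 = $32,890.
Offense was committed for financial gain (+$8,750 flat): $32,890 + $8,750 = $41,640.

$41,640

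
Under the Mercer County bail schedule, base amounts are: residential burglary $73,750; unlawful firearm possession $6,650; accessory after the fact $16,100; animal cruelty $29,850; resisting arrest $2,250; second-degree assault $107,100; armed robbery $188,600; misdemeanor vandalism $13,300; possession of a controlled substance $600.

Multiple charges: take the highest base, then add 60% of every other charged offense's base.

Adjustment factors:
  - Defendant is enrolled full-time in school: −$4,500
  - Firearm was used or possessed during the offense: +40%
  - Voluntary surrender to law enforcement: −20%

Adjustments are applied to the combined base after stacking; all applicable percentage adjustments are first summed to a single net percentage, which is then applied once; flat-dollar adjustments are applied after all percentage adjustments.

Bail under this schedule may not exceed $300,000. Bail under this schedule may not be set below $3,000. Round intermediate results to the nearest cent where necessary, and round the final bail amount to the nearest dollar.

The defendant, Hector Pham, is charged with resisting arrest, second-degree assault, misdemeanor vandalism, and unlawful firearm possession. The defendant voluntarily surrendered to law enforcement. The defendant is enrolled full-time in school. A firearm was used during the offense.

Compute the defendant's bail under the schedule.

$140,004

Base amounts from the schedule: resisting arrest $2,250; second-degree assault $107,100; misdemeanor vandalism $13,300; unlawful firearm possession $6,650.
Stacking rule: highest base plus 60% of each additional charge. Highest is second-degree assault at $107,100. Additional: $2,250 × 60% = $1,350; $13,300 × 60% = $7,980; $6,650 × 60% = $3,990. Combined base = $107,100 + $13,320 = $120,420.
Net percentage adjustment: +40% −20% = +20%. $120,420 × 1.2 = $144,504.
Defendant is enrolled full-time in school (−$4,500 flat): $144,504 − $4,500 = $140,004.
$140,004 is within the $300,000 maximum.
$140,004 is at or above the $3,000 minimum.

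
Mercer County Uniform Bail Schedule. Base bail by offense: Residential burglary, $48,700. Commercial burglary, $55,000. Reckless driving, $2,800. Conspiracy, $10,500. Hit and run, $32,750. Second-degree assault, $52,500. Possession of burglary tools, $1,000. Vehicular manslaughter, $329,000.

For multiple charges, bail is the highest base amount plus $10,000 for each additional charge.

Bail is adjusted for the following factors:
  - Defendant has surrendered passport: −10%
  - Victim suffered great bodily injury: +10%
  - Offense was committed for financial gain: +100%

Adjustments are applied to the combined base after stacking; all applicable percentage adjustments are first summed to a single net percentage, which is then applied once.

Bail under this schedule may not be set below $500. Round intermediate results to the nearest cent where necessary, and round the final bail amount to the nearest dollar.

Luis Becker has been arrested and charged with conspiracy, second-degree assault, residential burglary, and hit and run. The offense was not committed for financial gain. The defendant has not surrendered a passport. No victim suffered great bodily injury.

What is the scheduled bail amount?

$82,500

Base amounts from the schedule: conspiracy $10,500; second-degree assault $52,500; residential burglary $48,700; hit and run $32,750.
Stacking rule: highest base plus $10,000 per additional charge. Highest is second-degree assault at $52,500; 3 additional charges → +$30,000. Combined base = $82,500.
No adjustment factors apply to this defendant.
$82,500 is at or above the $500 minimum.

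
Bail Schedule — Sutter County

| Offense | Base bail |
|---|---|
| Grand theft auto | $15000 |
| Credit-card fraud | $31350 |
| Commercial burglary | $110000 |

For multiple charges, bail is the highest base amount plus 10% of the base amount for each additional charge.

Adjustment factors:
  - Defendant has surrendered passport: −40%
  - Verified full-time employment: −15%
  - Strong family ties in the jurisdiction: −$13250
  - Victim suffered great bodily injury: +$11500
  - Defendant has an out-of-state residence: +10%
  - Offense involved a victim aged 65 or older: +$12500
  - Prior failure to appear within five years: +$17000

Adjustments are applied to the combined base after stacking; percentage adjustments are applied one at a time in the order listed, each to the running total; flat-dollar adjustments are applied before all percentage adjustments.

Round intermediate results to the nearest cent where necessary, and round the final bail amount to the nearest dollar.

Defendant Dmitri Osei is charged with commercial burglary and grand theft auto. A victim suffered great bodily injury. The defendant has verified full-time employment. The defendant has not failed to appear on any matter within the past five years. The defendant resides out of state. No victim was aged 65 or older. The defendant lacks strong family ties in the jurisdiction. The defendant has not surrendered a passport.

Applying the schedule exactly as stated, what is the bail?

$115005

Base amounts from the schedule: commercial burglary $110000; grand theft auto $15000.
Stacking rule: highest base plus 10% of each additional charge. Highest is commercial burglary at $110000. Additional: $15000 × 10% = $1500. Combined base = $110000 + $1500 = $111500.
Victim suffered great bodily injury (+$11500 flat): $111500 + $11500 = $123000.
Verified full-time employment (−15%): $123000 × 0.85 = $104550.
Defendant has an out-of-state residence (+10%): $104550 × 1.1 = $115005.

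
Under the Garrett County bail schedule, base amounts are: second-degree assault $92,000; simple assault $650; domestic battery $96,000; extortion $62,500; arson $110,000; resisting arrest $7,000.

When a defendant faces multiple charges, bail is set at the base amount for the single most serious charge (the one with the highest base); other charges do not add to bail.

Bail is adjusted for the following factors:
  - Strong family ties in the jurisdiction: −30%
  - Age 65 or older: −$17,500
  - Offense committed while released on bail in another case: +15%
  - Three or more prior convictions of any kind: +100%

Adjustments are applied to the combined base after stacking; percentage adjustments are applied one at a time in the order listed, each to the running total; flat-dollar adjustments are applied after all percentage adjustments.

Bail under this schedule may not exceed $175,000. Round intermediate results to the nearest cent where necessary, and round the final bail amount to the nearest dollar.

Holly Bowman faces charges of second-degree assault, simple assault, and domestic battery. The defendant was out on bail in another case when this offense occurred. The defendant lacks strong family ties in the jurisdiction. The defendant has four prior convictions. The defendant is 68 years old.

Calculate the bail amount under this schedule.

Base amounts from the schedule: second-degree assault $92,000; simple assault $650; domestic battery $96,000.
Stacking rule: use the highest base only. Highest is domestic battery at $96,000. Combined base = $96,000.
Offense committed while released on bail in another case (+15%): $96,000 × 1.15 = $110,400.
Three or more prior convictions of any kind (+100%): $110,400 × 2 = $220,800.
Age 65 or older (−$17,500 flat): $220,800 − $17,500 = $203,300.
Result $203,300 exceeds the maximum of $175,000; bail is capped at $175,000.

$175,000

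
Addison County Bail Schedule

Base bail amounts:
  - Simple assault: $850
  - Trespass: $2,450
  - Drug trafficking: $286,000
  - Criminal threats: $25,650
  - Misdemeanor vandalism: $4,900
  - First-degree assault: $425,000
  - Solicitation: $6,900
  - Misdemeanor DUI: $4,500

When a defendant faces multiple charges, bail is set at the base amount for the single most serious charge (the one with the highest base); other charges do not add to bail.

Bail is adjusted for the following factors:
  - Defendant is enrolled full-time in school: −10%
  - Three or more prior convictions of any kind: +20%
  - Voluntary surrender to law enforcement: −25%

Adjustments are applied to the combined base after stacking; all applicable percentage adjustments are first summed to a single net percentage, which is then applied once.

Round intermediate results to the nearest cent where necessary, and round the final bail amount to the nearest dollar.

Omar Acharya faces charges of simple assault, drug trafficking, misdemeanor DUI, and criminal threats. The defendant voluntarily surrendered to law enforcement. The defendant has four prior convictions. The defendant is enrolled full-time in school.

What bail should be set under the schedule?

Base amounts from the schedule: simple assault $850; drug trafficking $286,000; misdemeanor DUI $4,500; criminal threats $25,650.
Stacking rule: use the highest base only. Highest is drug trafficking at $286,000. Combined base = $286,000.
Net percentage adjustment: −10% +20% −25% = −15%. $286,000 × 0.85 = $243,100.

$243,100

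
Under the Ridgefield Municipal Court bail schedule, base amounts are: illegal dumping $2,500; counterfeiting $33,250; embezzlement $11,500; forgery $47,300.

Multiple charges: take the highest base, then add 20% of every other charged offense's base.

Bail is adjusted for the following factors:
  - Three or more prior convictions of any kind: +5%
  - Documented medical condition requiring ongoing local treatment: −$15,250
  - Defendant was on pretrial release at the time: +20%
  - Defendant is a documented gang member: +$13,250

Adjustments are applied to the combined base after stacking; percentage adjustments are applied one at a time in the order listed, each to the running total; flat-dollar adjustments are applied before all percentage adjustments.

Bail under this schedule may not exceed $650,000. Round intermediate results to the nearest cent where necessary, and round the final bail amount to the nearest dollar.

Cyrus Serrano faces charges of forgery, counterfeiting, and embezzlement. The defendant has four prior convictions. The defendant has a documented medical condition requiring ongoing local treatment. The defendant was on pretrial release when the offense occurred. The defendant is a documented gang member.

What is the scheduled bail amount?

Base amounts from the schedule: forgery $47,300; counterfeiting $33,250; embezzlement $11,500.
Stacking rule: highest base plus 20% of each additional charge. Highest is forgery at $47,300. Additional: $33,250 × 20% = $6,650; $11,500 × 20% = $2,300. Combined base = $47,300 + $8,950 = $56,250.
Documented medical condition requiring ongoing local treatment (−$15,250 flat): $56,250 − $15,250 = $41,000.
Defendant is a documented gang member (+$13,250 flat): $41,000 + $13,250 = $54,250.
Three or more prior convictions of any kind (+5%): $54,250 × 1.05 = $56,962.50.
Defendant was on pretrial release at the time (+20%): $56,962.50 × 1.2 = $68,355.
$68,355 is within the $650,000 maximum.

$68,355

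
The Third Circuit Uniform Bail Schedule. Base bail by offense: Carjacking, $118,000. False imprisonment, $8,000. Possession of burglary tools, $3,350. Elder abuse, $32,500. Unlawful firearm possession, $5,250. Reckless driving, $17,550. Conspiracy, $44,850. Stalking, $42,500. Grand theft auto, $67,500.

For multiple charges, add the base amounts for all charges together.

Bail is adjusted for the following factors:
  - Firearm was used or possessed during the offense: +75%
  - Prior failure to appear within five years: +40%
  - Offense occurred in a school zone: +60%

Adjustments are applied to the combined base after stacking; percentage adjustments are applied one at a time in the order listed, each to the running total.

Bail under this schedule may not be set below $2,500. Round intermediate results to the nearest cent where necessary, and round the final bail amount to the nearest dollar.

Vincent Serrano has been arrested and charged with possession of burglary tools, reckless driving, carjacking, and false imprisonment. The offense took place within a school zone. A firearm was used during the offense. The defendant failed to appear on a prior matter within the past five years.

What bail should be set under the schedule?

Base amounts from the schedule: possession of burglary tools $3,350; reckless driving $17,550; carjacking $118,000; false imprisonment $8,000.
Stacking rule: sum of all bases. $3,350 + $17,550 + $118,000 + $8,000 = $146,900.
Firearm was used or possessed during the offense (+75%): $146,900 × 1.75 = $257,075.
Prior failure to appear within five years (+40%): $257,075 × 1.4 = $359,905.
Offense occurred in a school zone (+60%): $359,905 × 1.6 = $575,848.
$575,848 is at or above the $2,500 minimum.

$575,848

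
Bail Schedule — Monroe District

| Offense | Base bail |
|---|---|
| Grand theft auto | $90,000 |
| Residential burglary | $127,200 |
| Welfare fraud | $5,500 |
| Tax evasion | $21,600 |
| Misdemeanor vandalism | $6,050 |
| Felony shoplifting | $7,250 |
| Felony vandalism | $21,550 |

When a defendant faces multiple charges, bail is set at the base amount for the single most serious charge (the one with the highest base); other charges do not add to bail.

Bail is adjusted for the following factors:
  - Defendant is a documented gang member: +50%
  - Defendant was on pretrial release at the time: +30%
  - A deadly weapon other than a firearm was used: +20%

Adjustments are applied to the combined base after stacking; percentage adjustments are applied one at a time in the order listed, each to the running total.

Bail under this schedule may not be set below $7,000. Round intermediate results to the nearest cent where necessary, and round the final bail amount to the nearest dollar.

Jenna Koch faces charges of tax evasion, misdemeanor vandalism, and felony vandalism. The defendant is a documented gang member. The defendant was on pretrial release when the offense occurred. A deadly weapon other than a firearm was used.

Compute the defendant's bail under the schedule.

Base amounts from the schedule: tax evasion $21,600; misdemeanor vandalism $6,050; felony vandalism $21,550.
Stacking rule: use the highest base only. Highest is tax evasion at $21,600. Combined base = $21,600.
Defendant is a documented gang member (+50%): $21,600 × 1.5 = $32,400.
Defendant was on pretrial release at the time (+30%): $32,400 × 1.3 = $42,120.
A deadly weapon other than a firearm was used (+20%): $42,120 × 1.2 = $50,544.
$50,544 is at or above the $7,000 minimum.

$50,544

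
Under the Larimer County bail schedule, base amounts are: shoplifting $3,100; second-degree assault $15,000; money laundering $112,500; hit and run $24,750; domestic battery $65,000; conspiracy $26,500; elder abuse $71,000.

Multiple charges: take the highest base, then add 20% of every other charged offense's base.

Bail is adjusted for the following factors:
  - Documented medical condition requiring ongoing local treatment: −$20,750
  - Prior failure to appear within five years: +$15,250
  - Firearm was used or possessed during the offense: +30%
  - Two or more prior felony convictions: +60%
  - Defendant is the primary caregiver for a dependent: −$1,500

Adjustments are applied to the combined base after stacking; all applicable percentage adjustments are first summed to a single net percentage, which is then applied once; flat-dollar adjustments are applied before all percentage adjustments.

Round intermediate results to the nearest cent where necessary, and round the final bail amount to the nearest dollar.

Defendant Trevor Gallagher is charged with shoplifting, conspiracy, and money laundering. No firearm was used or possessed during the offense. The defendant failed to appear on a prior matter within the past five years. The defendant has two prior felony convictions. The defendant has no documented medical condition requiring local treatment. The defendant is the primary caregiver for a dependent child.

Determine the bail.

Base amounts from the schedule: shoplifting $3,100; conspiracy $26,500; money laundering $112,500.
Stacking rule: highest base plus 20% of each additional charge. Highest is money laundering at $112,500. Additional: $3,100 × 20% = $620; $26,500 × 20% = $5,300. Combined base = $112,500 + $5,920 = $118,420.
Prior failure to appear within five years (+$15,250 flat): $118,420 + $15,250 = $133,670.
Defendant is the primary caregiver for a dependent (−$1,500 flat): $133,670 − $1,500 = $132,170.
Two or more prior felony convictions (+60%): $132,170 × 1.6 = $211,472.

$211,472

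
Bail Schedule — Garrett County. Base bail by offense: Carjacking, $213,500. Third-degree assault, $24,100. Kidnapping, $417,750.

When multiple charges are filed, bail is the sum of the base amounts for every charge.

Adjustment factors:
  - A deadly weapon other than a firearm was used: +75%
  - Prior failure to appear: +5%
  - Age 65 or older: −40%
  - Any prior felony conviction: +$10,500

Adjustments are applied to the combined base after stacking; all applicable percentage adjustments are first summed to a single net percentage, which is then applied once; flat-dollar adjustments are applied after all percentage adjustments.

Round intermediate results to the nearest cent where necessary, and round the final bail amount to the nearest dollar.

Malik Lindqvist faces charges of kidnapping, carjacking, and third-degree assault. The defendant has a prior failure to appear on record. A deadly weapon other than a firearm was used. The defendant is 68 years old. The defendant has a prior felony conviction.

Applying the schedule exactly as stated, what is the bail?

Base amounts from the schedule: kidnapping $417,750; carjacking $213,500; third-degree assault $24,100.
Stacking rule: sum of all bases. $417,750 + $213,500 + $24,100 = $655,350.
Net percentage adjustment: +75% +5% −40% = +40%. $655,350 × 1.4 = $917,490.
Any prior felony conviction (+$10,500 flat): $917,490 + $10,500 = $927,990.

$927,990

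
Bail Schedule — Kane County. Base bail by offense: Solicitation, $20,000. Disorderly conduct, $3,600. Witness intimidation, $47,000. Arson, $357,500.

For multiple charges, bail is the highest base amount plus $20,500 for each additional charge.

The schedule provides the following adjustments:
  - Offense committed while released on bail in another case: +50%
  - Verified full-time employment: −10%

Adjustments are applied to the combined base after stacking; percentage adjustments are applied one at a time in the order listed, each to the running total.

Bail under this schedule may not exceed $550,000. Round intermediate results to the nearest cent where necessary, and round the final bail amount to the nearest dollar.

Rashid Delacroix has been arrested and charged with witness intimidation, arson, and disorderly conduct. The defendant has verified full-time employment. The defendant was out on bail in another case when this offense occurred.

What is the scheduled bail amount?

$537,975

Base amounts from the schedule: witness intimidation $47,000; arson $357,500; disorderly conduct $3,600.
Stacking rule: highest base plus $20,500 per additional charge. Highest is arson at $357,500; 2 additional charges → +$41,000. Combined base = $398,500.
Offense committed while released on bail in another case (+50%): $398,500 × 1.5 = $597,750.
Verified full-time employment (−10%): $597,750 × 0.9 = $537,975.
$537,975 is within the $550,000 maximum.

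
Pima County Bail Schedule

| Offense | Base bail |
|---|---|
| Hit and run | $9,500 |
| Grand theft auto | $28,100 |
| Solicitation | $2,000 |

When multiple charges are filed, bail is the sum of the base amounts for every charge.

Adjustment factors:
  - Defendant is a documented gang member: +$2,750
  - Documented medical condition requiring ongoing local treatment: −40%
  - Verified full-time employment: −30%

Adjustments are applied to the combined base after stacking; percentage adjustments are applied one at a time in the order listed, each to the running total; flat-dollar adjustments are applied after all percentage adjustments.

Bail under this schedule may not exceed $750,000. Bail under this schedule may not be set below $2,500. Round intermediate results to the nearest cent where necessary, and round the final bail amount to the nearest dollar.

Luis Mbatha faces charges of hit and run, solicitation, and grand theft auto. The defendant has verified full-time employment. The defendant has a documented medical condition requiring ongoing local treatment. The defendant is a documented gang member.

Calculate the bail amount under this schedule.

$19,382

Base amounts from the schedule: hit and run $9,500; solicitation $2,000; grand theft auto $28,100.
Stacking rule: sum of all bases. $9,500 + $2,000 + $28,100 = $39,600.
Documented medical condition requiring ongoing local treatment (−40%): $39,600 × 0.6 = $23,760.
Verified full-time employment (−30%): $23,760 × 0.7 = $16,632.
Defendant is a documented gang member (+$2,750 flat): $16,632 + $2,750 = $19,382.
$19,382 is within the $750,000 maximum.
$19,382 is at or above the $2,500 minimum.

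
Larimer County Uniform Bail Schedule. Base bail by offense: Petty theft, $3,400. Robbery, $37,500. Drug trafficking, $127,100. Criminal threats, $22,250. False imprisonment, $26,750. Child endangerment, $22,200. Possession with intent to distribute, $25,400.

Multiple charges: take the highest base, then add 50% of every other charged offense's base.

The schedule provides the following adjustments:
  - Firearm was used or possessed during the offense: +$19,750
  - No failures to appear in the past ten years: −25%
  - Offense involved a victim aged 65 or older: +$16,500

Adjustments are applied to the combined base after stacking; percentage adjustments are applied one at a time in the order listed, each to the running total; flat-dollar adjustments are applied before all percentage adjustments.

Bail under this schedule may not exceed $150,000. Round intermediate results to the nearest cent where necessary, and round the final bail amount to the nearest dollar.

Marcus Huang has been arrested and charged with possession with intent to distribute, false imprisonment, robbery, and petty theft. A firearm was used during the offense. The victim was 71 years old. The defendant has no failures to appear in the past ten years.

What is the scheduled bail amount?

$76,144

Base amounts from the schedule: possession with intent to distribute $25,400; false imprisonment $26,750; robbery $37,500; petty theft $3,400.
Stacking rule: highest base plus 50% of each additional charge. Highest is robbery at $37,500. Additional: $25,400 × 50% = $12,700; $26,750 × 50% = $13,375; $3,400 × 50% = $1,700. Combined base = $37,500 + $27,775 = $65,275.
Firearm was used or possessed during the offense (+$19,750 flat): $65,275 + $19,750 = $85,025.
Offense involved a victim aged 65 or older (+$16,500 flat): $85,025 + $16,500 = $101,525.
No failures to appear in the past ten years (−25%): $101,525 × 0.75 = $76,143.75.
$76,143.75 is within the $150,000 maximum.
Rounded to the nearest dollar: $76,144.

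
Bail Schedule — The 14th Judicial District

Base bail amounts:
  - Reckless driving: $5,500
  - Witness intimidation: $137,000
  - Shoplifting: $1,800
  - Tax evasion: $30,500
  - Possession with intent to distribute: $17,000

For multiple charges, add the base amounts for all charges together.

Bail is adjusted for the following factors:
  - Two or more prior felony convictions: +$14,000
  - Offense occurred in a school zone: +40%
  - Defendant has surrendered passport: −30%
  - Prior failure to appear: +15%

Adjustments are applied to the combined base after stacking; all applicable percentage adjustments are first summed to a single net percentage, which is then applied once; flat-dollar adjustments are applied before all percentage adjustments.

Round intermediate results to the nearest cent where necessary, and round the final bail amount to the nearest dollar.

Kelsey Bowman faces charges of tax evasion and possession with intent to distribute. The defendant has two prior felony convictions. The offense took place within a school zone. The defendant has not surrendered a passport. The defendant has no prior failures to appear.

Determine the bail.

Base amounts from the schedule: tax evasion $30,500; possession with intent to distribute $17,000.
Stacking rule: sum of all bases. $30,500 + $17,000 = $47,500.
Two or more prior felony convictions (+$14,000 flat): $47,500 + $14,000 = $61,500.
Offense occurred in a school zone (+40%): $61,500 × 1.4 = $86,100.

$86,100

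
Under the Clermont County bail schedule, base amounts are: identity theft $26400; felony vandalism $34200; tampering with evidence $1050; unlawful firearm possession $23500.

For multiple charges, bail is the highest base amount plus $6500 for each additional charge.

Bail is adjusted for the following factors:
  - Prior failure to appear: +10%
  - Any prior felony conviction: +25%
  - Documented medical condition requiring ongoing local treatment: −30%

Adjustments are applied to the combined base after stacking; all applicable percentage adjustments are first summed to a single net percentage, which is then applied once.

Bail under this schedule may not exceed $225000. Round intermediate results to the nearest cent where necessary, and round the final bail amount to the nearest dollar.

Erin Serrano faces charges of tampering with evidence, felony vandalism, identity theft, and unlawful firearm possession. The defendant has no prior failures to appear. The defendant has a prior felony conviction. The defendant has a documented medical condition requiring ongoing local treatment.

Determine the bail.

$51015

Base amounts from the schedule: tampering with evidence $1050; felony vandalism $34200; identity theft $26400; unlawful firearm possession $23500.
Stacking rule: highest base plus $6500 per additional charge. Highest is felony vandalism at $34200; 3 additional charges → +$19500. Combined base = $53700.
Net percentage adjustment: +25% −30% = −5%. $53700 × 0.95 = $51015.
$51015 is within the $225000 maximum.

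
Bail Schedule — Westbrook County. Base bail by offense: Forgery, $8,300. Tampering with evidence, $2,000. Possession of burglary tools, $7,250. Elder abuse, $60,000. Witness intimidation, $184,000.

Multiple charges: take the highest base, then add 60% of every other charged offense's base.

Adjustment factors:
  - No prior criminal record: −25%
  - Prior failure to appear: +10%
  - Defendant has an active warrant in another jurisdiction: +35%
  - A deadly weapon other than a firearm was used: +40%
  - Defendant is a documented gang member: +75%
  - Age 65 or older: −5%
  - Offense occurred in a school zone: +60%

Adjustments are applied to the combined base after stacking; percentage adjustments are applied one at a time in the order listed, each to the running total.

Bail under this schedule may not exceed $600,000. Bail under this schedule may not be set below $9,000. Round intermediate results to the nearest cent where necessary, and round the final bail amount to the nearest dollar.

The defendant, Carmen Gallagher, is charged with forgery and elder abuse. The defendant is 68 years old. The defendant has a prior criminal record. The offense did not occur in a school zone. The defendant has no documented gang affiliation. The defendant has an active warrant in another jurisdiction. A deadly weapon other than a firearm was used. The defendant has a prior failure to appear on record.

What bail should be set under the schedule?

Base amounts from the schedule: forgery $8,300; elder abuse $60,000.
Stacking rule: highest base plus 60% of each additional charge. Highest is elder abuse at $60,000. Additional: $8,300 × 60% = $4,980. Combined base = $60,000 + $4,980 = $64,980.
Prior failure to appear (+10%): $64,980 × 1.1 = $71,478.
Defendant has an active warrant in another jurisdiction (+35%): $71,478 × 1.35 = $96,495.30.
A deadly weapon other than a firearm was used (+40%): $96,495.30 × 1.4 = $135,093.42.
Age 65 or older (−5%): $135,093.42 × 0.95 = $128,338.75.
$128,338.75 is within the $600,000 maximum.
$128,338.75 is at or above the $9,000 minimum.
Rounded to the nearest dollar: $128,339.

$128,339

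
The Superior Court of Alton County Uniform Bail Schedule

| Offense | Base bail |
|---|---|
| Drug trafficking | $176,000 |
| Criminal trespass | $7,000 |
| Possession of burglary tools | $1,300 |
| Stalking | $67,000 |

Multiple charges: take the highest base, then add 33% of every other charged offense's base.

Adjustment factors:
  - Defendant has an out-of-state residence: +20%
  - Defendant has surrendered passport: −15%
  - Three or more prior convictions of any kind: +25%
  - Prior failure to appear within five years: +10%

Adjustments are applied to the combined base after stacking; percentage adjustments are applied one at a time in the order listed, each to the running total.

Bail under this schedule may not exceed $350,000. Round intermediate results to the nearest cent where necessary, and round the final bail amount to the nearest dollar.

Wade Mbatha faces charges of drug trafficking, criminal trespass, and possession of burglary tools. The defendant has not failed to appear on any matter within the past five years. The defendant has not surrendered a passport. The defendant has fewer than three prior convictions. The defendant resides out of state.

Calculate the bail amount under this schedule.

$214,487

Base amounts from the schedule: drug trafficking $176,000; criminal trespass $7,000; possession of burglary tools $1,300.
Stacking rule: highest base plus 33% of each additional charge. Highest is drug trafficking at $176,000. Additional: $7,000 × 33% = $2,310; $1,300 × 33% = $429. Combined base = $176,000 + $2,739 = $178,739.
Defendant has an out-of-state residence (+20%): $178,739 × 1.2 = $214,486.80.
$214,486.80 is within the $350,000 maximum.
Rounded to the nearest dollar: $214,487.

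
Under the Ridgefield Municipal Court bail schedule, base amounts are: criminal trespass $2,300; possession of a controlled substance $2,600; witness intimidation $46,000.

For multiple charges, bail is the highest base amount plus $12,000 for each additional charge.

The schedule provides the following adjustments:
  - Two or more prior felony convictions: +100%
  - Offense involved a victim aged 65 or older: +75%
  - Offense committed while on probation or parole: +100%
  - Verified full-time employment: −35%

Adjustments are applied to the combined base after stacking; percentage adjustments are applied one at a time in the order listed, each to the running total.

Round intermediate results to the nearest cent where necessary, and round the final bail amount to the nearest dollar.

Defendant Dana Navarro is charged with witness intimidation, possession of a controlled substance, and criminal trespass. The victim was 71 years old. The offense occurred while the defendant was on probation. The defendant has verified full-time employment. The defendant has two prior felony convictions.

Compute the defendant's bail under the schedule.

Base amounts from the schedule: witness intimidation $46,000; possession of a controlled substance $2,600; criminal trespass $2,300.
Stacking rule: highest base plus $12,000 per additional charge. Highest is witness intimidation at $46,000; 2 additional charges → +$24,000. Combined base = $70,000.
Two or more prior felony convictions (+100%): $70,000 × 2 = $140,000.
Offense involved a victim aged 65 or older (+75%): $140,000 × 1.75 = $245,000.
Offense committed while on probation or parole (+100%): $245,000 × 2 = $490,000.
Verified full-time employment (−35%): $490,000 × 0.65 = $318,500.

$318,500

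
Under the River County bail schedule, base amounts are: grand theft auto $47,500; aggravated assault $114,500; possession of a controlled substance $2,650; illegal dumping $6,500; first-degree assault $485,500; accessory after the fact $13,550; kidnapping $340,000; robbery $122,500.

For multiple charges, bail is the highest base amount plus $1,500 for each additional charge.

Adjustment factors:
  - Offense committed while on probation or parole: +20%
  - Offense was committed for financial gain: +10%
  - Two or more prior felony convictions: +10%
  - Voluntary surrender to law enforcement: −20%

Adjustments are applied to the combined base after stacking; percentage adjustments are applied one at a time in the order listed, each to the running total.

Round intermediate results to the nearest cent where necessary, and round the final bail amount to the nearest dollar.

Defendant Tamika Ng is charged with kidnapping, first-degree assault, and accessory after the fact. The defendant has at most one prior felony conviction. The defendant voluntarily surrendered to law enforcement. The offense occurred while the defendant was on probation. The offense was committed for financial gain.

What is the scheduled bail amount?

Base amounts from the schedule: kidnapping $340,000; first-degree assault $485,500; accessory after the fact $13,550.
Stacking rule: highest base plus $1,500 per additional charge. Highest is first-degree assault at $485,500; 2 additional charges → +$3,000. Combined base = $488,500.
Offense committed while on probation or parole (+20%): $488,500 × 1.2 = $586,200.
Offense was committed for financial gain (+10%): $586,200 × 1.1 = $644,820.
Voluntary surrender to law enforcement (−20%): $644,820 × 0.8 = $515,856.

$515,856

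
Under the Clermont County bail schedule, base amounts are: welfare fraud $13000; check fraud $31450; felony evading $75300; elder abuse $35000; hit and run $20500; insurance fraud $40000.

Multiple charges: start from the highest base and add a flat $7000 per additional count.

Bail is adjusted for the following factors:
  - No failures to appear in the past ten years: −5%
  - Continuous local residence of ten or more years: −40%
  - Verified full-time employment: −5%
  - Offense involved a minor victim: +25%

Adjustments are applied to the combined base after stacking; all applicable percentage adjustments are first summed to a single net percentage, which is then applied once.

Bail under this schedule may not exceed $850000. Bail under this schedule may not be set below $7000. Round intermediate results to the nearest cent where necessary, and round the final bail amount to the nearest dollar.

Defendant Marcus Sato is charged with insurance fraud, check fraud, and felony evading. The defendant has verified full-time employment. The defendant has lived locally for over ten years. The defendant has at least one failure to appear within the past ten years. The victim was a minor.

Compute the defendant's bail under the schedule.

$71440

Base amounts from the schedule: insurance fraud $40000; check fraud $31450; felony evading $75300.
Stacking rule: highest base plus $7000 per additional charge. Highest is felony evading at $75300; 2 additional charges → +$14000. Combined base = $89300.
Net percentage adjustment: −40% −5% +25% = −20%. $89300 × 0.8 = $71440.
$71440 is within the $850000 maximum.
$71440 is at or above the $7000 minimum.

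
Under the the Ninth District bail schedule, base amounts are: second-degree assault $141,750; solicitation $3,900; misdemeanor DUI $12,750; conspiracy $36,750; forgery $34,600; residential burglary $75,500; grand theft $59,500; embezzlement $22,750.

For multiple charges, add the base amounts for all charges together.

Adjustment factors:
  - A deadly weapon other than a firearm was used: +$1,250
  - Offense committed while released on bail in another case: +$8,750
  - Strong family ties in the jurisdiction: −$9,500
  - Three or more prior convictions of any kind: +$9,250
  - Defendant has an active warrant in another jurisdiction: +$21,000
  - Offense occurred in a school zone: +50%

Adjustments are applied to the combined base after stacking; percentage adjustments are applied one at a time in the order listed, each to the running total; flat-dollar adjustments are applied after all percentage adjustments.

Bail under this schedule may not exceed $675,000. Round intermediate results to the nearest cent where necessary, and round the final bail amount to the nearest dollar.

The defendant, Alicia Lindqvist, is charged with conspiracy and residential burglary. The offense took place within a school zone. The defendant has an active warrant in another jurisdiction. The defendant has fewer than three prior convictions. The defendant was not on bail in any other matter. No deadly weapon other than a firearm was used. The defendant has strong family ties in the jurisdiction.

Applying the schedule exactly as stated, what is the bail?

Base amounts from the schedule: conspiracy $36,750; residential burglary $75,500.
Stacking rule: sum of all bases. $36,750 + $75,500 = $112,250.
Offense occurred in a school zone (+50%): $112,250 × 1.5 = $168,375.
Strong family ties in the jurisdiction (−$9,500 flat): $168,375 − $9,500 = $158,875.
Defendant has an active warrant in another jurisdiction (+$21,000 flat): $158,875 + $21,000 = $179,875.
$179,875 is within the $675,000 maximum.

$179,875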